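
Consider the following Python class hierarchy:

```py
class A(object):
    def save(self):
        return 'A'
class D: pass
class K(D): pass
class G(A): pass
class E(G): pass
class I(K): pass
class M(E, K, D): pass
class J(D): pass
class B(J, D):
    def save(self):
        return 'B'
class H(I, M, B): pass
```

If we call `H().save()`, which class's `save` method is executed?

L[H] = H + merge(L[I], L[M], L[B], [I M B])
  take I:  [I K D object] + [M E G A K D object] + [B J D object] + [I M B]
  take M:  [K D object] + [M E G A K D object] + [B J D object] + [M B]
  take E:  [K D object] + [E G A K D object] + [B J D object] + [B]
  take G:  [K D object] + [G A K D object] + [B J D object] + [B]
  take A:  [K D object] + [A K D object] + [B J D object] + [B]
  take K:  [K D object] + [K D object] + [B J D object] + [B]
  take B:  [D object] + [D object] + [B J D object] + [B]
  take J:  [D object] + [D object] + [J D object]
  take D:  [D object] + [D object] + [D object]
  take object:  [object] + [object] + [object]
MRO: H I M E G A K B J D object
save is defined in: A, B. First along the MRO is A.

A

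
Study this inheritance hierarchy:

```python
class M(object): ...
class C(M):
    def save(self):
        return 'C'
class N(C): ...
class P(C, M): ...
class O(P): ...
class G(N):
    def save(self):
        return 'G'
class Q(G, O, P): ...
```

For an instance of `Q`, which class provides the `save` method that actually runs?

G

L[Q] = Q + merge(L[G], L[O], L[P], [G O P])
  take G:  [G N C M object] + [O P C M object] + [P C M object] + [G O P]
  take N:  [N C M object] + [O P C M object] + [P C M object] + [O P]
  take O:  [C M object] + [O P C M object] + [P C M object] + [O P]
  take P:  [C M object] + [P C M object] + [P C M object] + [P]
  take C:  [C M object] + [C M object] + [C M object]
  take M:  [M object] + [M object] + [M object]
  take object:  [object] + [object] + [object]
MRO: Q G N O P C M object
save is defined in: C, G. First along the MRO is G.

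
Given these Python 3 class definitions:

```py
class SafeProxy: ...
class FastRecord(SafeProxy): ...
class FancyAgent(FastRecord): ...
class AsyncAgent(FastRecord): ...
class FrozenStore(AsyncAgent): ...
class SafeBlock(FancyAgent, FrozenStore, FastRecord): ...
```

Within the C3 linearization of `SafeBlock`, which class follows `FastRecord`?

L[SafeBlock] = SafeBlock + merge(L[FancyAgent], L[FrozenStore], L[FastRecord], [FancyAgent FrozenStore FastRecord])
  take FancyAgent:  [FancyAgent FastRecord SafeProxy object] + [FrozenStore AsyncAgent FastRecord SafeProxy object] + [FastRecord SafeProxy object] + [FancyAgent FrozenStore FastRecord]
  take FrozenStore:  [FastRecord SafeProxy object] + [FrozenStore AsyncAgent FastRecord SafeProxy object] + [FastRecord SafeProxy object] + [FrozenStore FastRecord]
  take AsyncAgent:  [FastRecord SafeProxy object] + [AsyncAgent FastRecord SafeProxy object] + [FastRecord SafeProxy object] + [FastRecord]
  take FastRecord:  [FastRecord SafeProxy object] + [FastRecord SafeProxy object] + [FastRecord SafeProxy object] + [FastRecord]
  take SafeProxy:  [SafeProxy object] + [SafeProxy object] + [SafeProxy object]
  take object:  [object] + [object] + [object]
MRO: SafeBlock FancyAgent FrozenStore AsyncAgent FastRecord SafeProxy object
FastRecord is at position 4; next is SafeProxy.

SafeProxy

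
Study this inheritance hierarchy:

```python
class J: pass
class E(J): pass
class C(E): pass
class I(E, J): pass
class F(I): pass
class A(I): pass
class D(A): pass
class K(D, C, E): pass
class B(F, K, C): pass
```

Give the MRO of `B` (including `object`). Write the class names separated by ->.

B -> F -> K -> D -> A -> I -> C -> E -> J -> object

L[B] = B + merge(L[F], L[K], L[C], [F K C])
  take F:  [F I E J object] + [K D A I C E J object] + [C E J object] + [F K C]
  take K:  [I E J object] + [K D A I C E J object] + [C E J object] + [K C]
  take D:  [I E J object] + [D A I C E J object] + [C E J object] + [C]
  take A:  [I E J object] + [A I C E J object] + [C E J object] + [C]
  take I:  [I E J object] + [I C E J object] + [C E J object] + [C]
  take C:  [E J object] + [C E J object] + [C E J object] + [C]
  take E:  [E J object] + [E J object] + [E J object]
  take J:  [J object] + [J object] + [J object]
  take object:  [object] + [object] + [object]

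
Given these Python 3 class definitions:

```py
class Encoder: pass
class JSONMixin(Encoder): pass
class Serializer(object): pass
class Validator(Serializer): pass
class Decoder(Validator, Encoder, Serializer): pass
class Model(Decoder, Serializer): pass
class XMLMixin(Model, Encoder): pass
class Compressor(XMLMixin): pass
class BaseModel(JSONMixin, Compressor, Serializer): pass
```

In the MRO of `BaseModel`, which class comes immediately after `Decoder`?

L[BaseModel] = BaseModel + merge(L[JSONMixin], L[Compressor], L[Serializer], [JSONMixin Compressor Serializer])
  take JSONMixin:  [JSONMixin Encoder object] + [Compressor XMLMixin Model Decoder Validator Encoder Serializer object] + [Serializer object] + [JSONMixin Compressor Serializer]
  take Compressor:  [Encoder object] + [Compressor XMLMixin Model Decoder Validator Encoder Serializer object] + [Serializer object] + [Compressor Serializer]
  take XMLMixin:  [Encoder object] + [XMLMixin Model Decoder Validator Encoder Serializer object] + [Serializer object] + [Serializer]
  take Model:  [Encoder object] + [Model Decoder Validator Encoder Serializer object] + [Serializer object] + [Serializer]
  take Decoder:  [Encoder object] + [Decoder Validator Encoder Serializer object] + [Serializer object] + [Serializer]
  take Validator:  [Encoder object] + [Validator Encoder Serializer object] + [Serializer object] + [Serializer]
  take Encoder:  [Encoder object] + [Encoder Serializer object] + [Serializer object] + [Serializer]
  take Serializer:  [object] + [Serializer object] + [Serializer object] + [Serializer]
  take object:  [object] + [object] + [object]
MRO: BaseModel JSONMixin Compressor XMLMixin Model Decoder Validator Encoder Serializer object
Decoder is at position 5; next is Validator.

Validator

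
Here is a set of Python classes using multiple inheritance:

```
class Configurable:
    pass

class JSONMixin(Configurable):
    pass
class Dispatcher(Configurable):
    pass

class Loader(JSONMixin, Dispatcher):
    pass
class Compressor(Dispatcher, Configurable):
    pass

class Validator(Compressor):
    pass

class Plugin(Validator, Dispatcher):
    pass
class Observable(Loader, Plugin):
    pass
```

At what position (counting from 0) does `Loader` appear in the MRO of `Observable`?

L[Observable] = Observable + merge(L[Loader], L[Plugin], [Loader Plugin])
  take Loader:  [Loader JSONMixin Dispatcher Configurable object] + [Plugin Validator Compressor Dispatcher Configurable object] + [Loader Plugin]
  take JSONMixin:  [JSONMixin Dispatcher Configurable object] + [Plugin Validator Compressor Dispatcher Configurable object] + [Plugin]
  take Plugin:  [Dispatcher Configurable object] + [Plugin Validator Compressor Dispatcher Configurable object] + [Plugin]
  take Validator:  [Dispatcher Configurable object] + [Validator Compressor Dispatcher Configurable object]
  take Compressor:  [Dispatcher Configurable object] + [Compressor Dispatcher Configurable object]
  take Dispatcher:  [Dispatcher Configurable object] + [Dispatcher Configurable object]
  take Configurable:  [Configurable object] + [Configurable object]
  take object:  [object] + [object]
MRO: Observable Loader JSONMixin Plugin Validator Compressor Dispatcher Configurable object
Loader sits at index 1.

1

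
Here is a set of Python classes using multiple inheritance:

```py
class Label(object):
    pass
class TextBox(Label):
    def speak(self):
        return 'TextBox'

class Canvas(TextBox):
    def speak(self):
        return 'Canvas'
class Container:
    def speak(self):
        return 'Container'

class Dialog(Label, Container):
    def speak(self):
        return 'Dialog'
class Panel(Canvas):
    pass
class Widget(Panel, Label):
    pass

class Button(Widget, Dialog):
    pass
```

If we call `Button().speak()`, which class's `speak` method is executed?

L[Button] = Button + merge(L[Widget], L[Dialog], [Widget Dialog])
  take Widget:  [Widget Panel Canvas TextBox Label object] + [Dialog Label Container object] + [Widget Dialog]
  take Panel:  [Panel Canvas TextBox Label object] + [Dialog Label Container object] + [Dialog]
  take Canvas:  [Canvas TextBox Label object] + [Dialog Label Container object] + [Dialog]
  take TextBox:  [TextBox Label object] + [Dialog Label Container object] + [Dialog]
  take Dialog:  [Label object] + [Dialog Label Container object] + [Dialog]
  take Label:  [Label object] + [Label Container object]
  take Container:  [object] + [Container object]
  take object:  [object] + [object]
MRO: Button Widget Panel Canvas TextBox Dialog Label Container object
speak is defined in: Canvas, Container, Dialog, TextBox. First along the MRO is Canvas.

Canvas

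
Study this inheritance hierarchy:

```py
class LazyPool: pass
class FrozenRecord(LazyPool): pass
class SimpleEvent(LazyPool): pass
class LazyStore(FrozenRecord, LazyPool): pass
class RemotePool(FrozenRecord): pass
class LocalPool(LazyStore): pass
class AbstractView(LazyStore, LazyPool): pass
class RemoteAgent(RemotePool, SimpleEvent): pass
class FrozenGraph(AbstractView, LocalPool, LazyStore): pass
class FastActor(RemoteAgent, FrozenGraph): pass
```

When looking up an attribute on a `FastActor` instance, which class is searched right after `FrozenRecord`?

L[FastActor] = FastActor + merge(L[RemoteAgent], L[FrozenGraph], [RemoteAgent FrozenGraph])
  take RemoteAgent:  [RemoteAgent RemotePool FrozenRecord SimpleEvent LazyPool object] + [FrozenGraph AbstractView LocalPool LazyStore FrozenRecord LazyPool object] + [RemoteAgent FrozenGraph]
  take RemotePool:  [RemotePool FrozenRecord SimpleEvent LazyPool object] + [FrozenGraph AbstractView LocalPool LazyStore FrozenRecord LazyPool object] + [FrozenGraph]
  take FrozenGraph:  [FrozenRecord SimpleEvent LazyPool object] + [FrozenGraph AbstractView LocalPool LazyStore FrozenRecord LazyPool object] + [FrozenGraph]
  take AbstractView:  [FrozenRecord SimpleEvent LazyPool object] + [AbstractView LocalPool LazyStore FrozenRecord LazyPool object]
  take LocalPool:  [FrozenRecord SimpleEvent LazyPool object] + [LocalPool LazyStore FrozenRecord LazyPool object]
  take LazyStore:  [FrozenRecord SimpleEvent LazyPool object] + [LazyStore FrozenRecord LazyPool object]
  take FrozenRecord:  [FrozenRecord SimpleEvent LazyPool object] + [FrozenRecord LazyPool object]
  take SimpleEvent:  [SimpleEvent LazyPool object] + [LazyPool object]
  take LazyPool:  [LazyPool object] + [LazyPool object]
  take object:  [object] + [object]
MRO: FastActor RemoteAgent RemotePool FrozenGraph AbstractView LocalPool LazyStore FrozenRecord SimpleEvent LazyPool object
FrozenRecord is at position 7; next is SimpleEvent.

SimpleEvent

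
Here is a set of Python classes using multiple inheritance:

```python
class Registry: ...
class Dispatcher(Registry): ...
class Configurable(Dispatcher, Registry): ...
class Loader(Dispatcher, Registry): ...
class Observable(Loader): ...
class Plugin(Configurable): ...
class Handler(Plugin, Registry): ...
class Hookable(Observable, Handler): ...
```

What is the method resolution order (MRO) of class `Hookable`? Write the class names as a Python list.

L[Hookable] = Hookable + merge(L[Observable], L[Handler], [Observable Handler])
  take Observable:  [Observable Loader Dispatcher Registry object] + [Handler Plugin Configurable Dispatcher Registry object] + [Observable Handler]
  take Loader:  [Loader Dispatcher Registry object] + [Handler Plugin Configurable Dispatcher Registry object] + [Handler]
  take Handler:  [Dispatcher Registry object] + [Handler Plugin Configurable Dispatcher Registry object] + [Handler]
  take Plugin:  [Dispatcher Registry object] + [Plugin Configurable Dispatcher Registry object]
  take Configurable:  [Dispatcher Registry object] + [Configurable Dispatcher Registry object]
  take Dispatcher:  [Dispatcher Registry object] + [Dispatcher Registry object]
  take Registry:  [Registry object] + [Registry object]
  take object:  [object] + [object]

[Hookable, Observable, Loader, Handler, Plugin, Configurable, Dispatcher, Registry, object]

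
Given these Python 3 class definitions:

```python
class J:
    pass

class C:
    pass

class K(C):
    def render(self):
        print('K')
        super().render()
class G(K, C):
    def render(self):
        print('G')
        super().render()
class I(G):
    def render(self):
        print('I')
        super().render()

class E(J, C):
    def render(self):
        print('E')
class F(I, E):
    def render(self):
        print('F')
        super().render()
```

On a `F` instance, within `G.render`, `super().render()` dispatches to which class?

K

L[F] = F + merge(L[I], L[E], [I E])
  take I:  [I G K C object] + [E J C object] + [I E]
  take G:  [G K C object] + [E J C object] + [E]
  take K:  [K C object] + [E J C object] + [E]
  take E:  [C object] + [E J C object] + [E]
  take J:  [C object] + [J C object]
  take C:  [C object] + [C object]
  take object:  [object] + [object]
MRO: F I G K E J C object
super() in G.render on a F instance goes to the class after G in F's MRO: K.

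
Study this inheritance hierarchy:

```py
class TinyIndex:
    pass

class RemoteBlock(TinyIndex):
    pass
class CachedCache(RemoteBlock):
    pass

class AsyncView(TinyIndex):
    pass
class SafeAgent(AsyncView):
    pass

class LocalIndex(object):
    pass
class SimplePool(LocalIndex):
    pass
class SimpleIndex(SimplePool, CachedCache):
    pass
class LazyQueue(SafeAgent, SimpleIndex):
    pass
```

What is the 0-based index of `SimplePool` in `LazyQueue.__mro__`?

L[LazyQueue] = LazyQueue + merge(L[SafeAgent], L[SimpleIndex], [SafeAgent SimpleIndex])
  take SafeAgent:  [SafeAgent AsyncView TinyIndex object] + [SimpleIndex SimplePool LocalIndex CachedCache RemoteBlock TinyIndex object] + [SafeAgent SimpleIndex]
  take AsyncView:  [AsyncView TinyIndex object] + [SimpleIndex SimplePool LocalIndex CachedCache RemoteBlock TinyIndex object] + [SimpleIndex]
  take SimpleIndex:  [TinyIndex object] + [SimpleIndex SimplePool LocalIndex CachedCache RemoteBlock TinyIndex object] + [SimpleIndex]
  take SimplePool:  [TinyIndex object] + [SimplePool LocalIndex CachedCache RemoteBlock TinyIndex object]
  take LocalIndex:  [TinyIndex object] + [LocalIndex CachedCache RemoteBlock TinyIndex object]
  take CachedCache:  [TinyIndex object] + [CachedCache RemoteBlock TinyIndex object]
  take RemoteBlock:  [TinyIndex object] + [RemoteBlock TinyIndex object]
  take TinyIndex:  [TinyIndex object] + [TinyIndex object]
  take object:  [object] + [object]
MRO: LazyQueue SafeAgent AsyncView SimpleIndex SimplePool LocalIndex CachedCache RemoteBlock TinyIndex object
SimplePool sits at index 4.

4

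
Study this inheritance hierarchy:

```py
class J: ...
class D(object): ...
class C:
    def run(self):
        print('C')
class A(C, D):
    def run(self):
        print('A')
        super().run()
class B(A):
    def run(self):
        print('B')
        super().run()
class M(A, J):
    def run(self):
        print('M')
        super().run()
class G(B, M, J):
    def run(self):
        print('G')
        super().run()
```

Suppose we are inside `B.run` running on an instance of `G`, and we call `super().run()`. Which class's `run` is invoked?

L[G] = G + merge(L[B], L[M], L[J], [B M J])
  take B:  [B A C D object] + [M A C D J object] + [J object] + [B M J]
  take M:  [A C D object] + [M A C D J object] + [J object] + [M J]
  take A:  [A C D object] + [A C D J object] + [J object] + [J]
  take C:  [C D object] + [C D J object] + [J object] + [J]
  take D:  [D object] + [D J object] + [J object] + [J]
  take J:  [object] + [J object] + [J object] + [J]
  take object:  [object] + [object] + [object]
MRO: G B M A C D J object
super() in B.run on a G instance goes to the class after B in G's MRO: M.

M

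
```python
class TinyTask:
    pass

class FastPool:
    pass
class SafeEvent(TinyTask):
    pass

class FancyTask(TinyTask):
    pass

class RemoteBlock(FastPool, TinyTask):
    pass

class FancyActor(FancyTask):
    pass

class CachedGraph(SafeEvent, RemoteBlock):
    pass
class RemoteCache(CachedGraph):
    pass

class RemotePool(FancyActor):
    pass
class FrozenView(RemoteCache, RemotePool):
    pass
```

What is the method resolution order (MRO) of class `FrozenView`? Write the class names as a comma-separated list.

FrozenView, RemoteCache, CachedGraph, SafeEvent, RemoteBlock, FastPool, RemotePool, FancyActor, FancyTask, TinyTask, object

L[FrozenView] = FrozenView + merge(L[RemoteCache], L[RemotePool], [RemoteCache RemotePool])
  take RemoteCache:  [RemoteCache CachedGraph SafeEvent RemoteBlock FastPool TinyTask object] + [RemotePool FancyActor FancyTask TinyTask object] + [RemoteCache RemotePool]
  take CachedGraph:  [CachedGraph SafeEvent RemoteBlock FastPool TinyTask object] + [RemotePool FancyActor FancyTask TinyTask object] + [RemotePool]
  take SafeEvent:  [SafeEvent RemoteBlock FastPool TinyTask object] + [RemotePool FancyActor FancyTask TinyTask object] + [RemotePool]
  take RemoteBlock:  [RemoteBlock FastPool TinyTask object] + [RemotePool FancyActor FancyTask TinyTask object] + [RemotePool]
  take FastPool:  [FastPool TinyTask object] + [RemotePool FancyActor FancyTask TinyTask object] + [RemotePool]
  take RemotePool:  [TinyTask object] + [RemotePool FancyActor FancyTask TinyTask object] + [RemotePool]
  take FancyActor:  [TinyTask object] + [FancyActor FancyTask TinyTask object]
  take FancyTask:  [TinyTask object] + [FancyTask TinyTask object]
  take TinyTask:  [TinyTask object] + [TinyTask object]
  take object:  [object] + [object]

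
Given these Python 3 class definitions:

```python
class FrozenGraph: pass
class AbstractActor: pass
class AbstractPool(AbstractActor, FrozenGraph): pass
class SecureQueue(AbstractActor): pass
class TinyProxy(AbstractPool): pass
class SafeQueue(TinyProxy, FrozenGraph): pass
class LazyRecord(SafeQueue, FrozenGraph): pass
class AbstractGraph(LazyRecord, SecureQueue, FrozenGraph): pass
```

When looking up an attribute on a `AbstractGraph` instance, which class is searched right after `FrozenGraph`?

L[AbstractGraph] = AbstractGraph + merge(L[LazyRecord], L[SecureQueue], L[FrozenGraph], [LazyRecord SecureQueue FrozenGraph])
  take LazyRecord:  [LazyRecord SafeQueue TinyProxy AbstractPool AbstractActor FrozenGraph object] + [SecureQueue AbstractActor object] + [FrozenGraph object] + [LazyRecord SecureQueue FrozenGraph]
  take SafeQueue:  [SafeQueue TinyProxy AbstractPool AbstractActor FrozenGraph object] + [SecureQueue AbstractActor object] + [FrozenGraph object] + [SecureQueue FrozenGraph]
  take TinyProxy:  [TinyProxy AbstractPool AbstractActor FrozenGraph object] + [SecureQueue AbstractActor object] + [FrozenGraph object] + [SecureQueue FrozenGraph]
  take AbstractPool:  [AbstractPool AbstractActor FrozenGraph object] + [SecureQueue AbstractActor object] + [FrozenGraph object] + [SecureQueue FrozenGraph]
  take SecureQueue:  [AbstractActor FrozenGraph object] + [SecureQueue AbstractActor object] + [FrozenGraph object] + [SecureQueue FrozenGraph]
  take AbstractActor:  [AbstractActor FrozenGraph object] + [AbstractActor object] + [FrozenGraph object] + [FrozenGraph]
  take FrozenGraph:  [FrozenGraph object] + [object] + [FrozenGraph object] + [FrozenGraph]
  take object:  [object] + [object] + [object]
MRO: AbstractGraph LazyRecord SafeQueue TinyProxy AbstractPool SecureQueue AbstractActor FrozenGraph object
FrozenGraph is at position 7; next is object.

object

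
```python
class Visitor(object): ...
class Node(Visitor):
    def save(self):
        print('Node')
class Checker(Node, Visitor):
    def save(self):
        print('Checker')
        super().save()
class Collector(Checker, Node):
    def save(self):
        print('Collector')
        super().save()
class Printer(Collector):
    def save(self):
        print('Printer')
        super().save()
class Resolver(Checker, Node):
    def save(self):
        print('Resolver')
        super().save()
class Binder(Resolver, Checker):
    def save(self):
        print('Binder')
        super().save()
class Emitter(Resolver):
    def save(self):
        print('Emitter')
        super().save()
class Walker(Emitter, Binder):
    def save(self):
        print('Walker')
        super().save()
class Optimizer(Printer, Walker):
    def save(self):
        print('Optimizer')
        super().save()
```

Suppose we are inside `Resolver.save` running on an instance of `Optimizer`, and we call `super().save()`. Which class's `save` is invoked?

Checker

L[Optimizer] = Optimizer + merge(L[Printer], L[Walker], [Printer Walker])
  take Printer:  [Printer Collector Checker Node Visitor object] + [Walker Emitter Binder Resolver Checker Node Visitor object] + [Printer Walker]
  take Collector:  [Collector Checker Node Visitor object] + [Walker Emitter Binder Resolver Checker Node Visitor object] + [Walker]
  take Walker:  [Checker Node Visitor object] + [Walker Emitter Binder Resolver Checker Node Visitor object] + [Walker]
  take Emitter:  [Checker Node Visitor object] + [Emitter Binder Resolver Checker Node Visitor object]
  take Binder:  [Checker Node Visitor object] + [Binder Resolver Checker Node Visitor object]
  take Resolver:  [Checker Node Visitor object] + [Resolver Checker Node Visitor object]
  take Checker:  [Checker Node Visitor object] + [Checker Node Visitor object]
  take Node:  [Node Visitor object] + [Node Visitor object]
  take Visitor:  [Visitor object] + [Visitor object]
  take object:  [object] + [object]
MRO: Optimizer Printer Collector Walker Emitter Binder Resolver Checker Node Visitor object
super() in Resolver.save on a Optimizer instance goes to the class after Resolver in Optimizer's MRO: Checker.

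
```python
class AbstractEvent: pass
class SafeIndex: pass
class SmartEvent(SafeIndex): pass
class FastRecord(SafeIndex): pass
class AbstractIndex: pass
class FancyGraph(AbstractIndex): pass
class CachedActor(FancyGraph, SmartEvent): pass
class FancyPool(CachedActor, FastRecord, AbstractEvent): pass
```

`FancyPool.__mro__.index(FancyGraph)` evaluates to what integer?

L[FancyPool] = FancyPool + merge(L[CachedActor], L[FastRecord], L[AbstractEvent], [CachedActor FastRecord AbstractEvent])
  take CachedActor:  [CachedActor FancyGraph AbstractIndex SmartEvent SafeIndex object] + [FastRecord SafeIndex object] + [AbstractEvent object] + [CachedActor FastRecord AbstractEvent]
  take FancyGraph:  [FancyGraph AbstractIndex SmartEvent SafeIndex object] + [FastRecord SafeIndex object] + [AbstractEvent object] + [FastRecord AbstractEvent]
  take AbstractIndex:  [AbstractIndex SmartEvent SafeIndex object] + [FastRecord SafeIndex object] + [AbstractEvent object] + [FastRecord AbstractEvent]
  take SmartEvent:  [SmartEvent SafeIndex object] + [FastRecord SafeIndex object] + [AbstractEvent object] + [FastRecord AbstractEvent]
  take FastRecord:  [SafeIndex object] + [FastRecord SafeIndex object] + [AbstractEvent object] + [FastRecord AbstractEvent]
  take SafeIndex:  [SafeIndex object] + [SafeIndex object] + [AbstractEvent object] + [AbstractEvent]
  take AbstractEvent:  [object] + [object] + [AbstractEvent object] + [AbstractEvent]
  take object:  [object] + [object] + [object]
MRO: FancyPool CachedActor FancyGraph AbstractIndex SmartEvent FastRecord SafeIndex AbstractEvent object
FancyGraph sits at index 2.

2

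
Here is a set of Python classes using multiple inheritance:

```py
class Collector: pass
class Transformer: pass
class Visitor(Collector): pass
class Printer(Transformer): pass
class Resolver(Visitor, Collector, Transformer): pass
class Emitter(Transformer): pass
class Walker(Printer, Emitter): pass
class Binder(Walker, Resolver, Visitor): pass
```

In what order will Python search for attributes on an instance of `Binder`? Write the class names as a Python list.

[Binder, Walker, Printer, Emitter, Resolver, Visitor, Collector, Transformer, object]

L[Binder] = Binder + merge(L[Walker], L[Resolver], L[Visitor], [Walker Resolver Visitor])
  take Walker:  [Walker Printer Emitter Transformer object] + [Resolver Visitor Collector Transformer object] + [Visitor Collector object] + [Walker Resolver Visitor]
  take Printer:  [Printer Emitter Transformer object] + [Resolver Visitor Collector Transformer object] + [Visitor Collector object] + [Resolver Visitor]
  take Emitter:  [Emitter Transformer object] + [Resolver Visitor Collector Transformer object] + [Visitor Collector object] + [Resolver Visitor]
  take Resolver:  [Transformer object] + [Resolver Visitor Collector Transformer object] + [Visitor Collector object] + [Resolver Visitor]
  take Visitor:  [Transformer object] + [Visitor Collector Transformer object] + [Visitor Collector object] + [Visitor]
  take Collector:  [Transformer object] + [Collector Transformer object] + [Collector object]
  take Transformer:  [Transformer object] + [Transformer object] + [object]
  take object:  [object] + [object] + [object]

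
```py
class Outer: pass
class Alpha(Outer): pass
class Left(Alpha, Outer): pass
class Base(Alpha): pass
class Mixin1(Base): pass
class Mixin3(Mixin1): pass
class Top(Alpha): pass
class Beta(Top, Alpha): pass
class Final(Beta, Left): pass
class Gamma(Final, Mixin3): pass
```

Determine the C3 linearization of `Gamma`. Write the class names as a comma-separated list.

Gamma, Final, Beta, Top, Left, Mixin3, Mixin1, Base, Alpha, Outer, object

L[Gamma] = Gamma + merge(L[Final], L[Mixin3], [Final Mixin3])
  take Final:  [Final Beta Top Left Alpha Outer object] + [Mixin3 Mixin1 Base Alpha Outer object] + [Final Mixin3]
  take Beta:  [Beta Top Left Alpha Outer object] + [Mixin3 Mixin1 Base Alpha Outer object] + [Mixin3]
  take Top:  [Top Left Alpha Outer object] + [Mixin3 Mixin1 Base Alpha Outer object] + [Mixin3]
  take Left:  [Left Alpha Outer object] + [Mixin3 Mixin1 Base Alpha Outer object] + [Mixin3]
  take Mixin3:  [Alpha Outer object] + [Mixin3 Mixin1 Base Alpha Outer object] + [Mixin3]
  take Mixin1:  [Alpha Outer object] + [Mixin1 Base Alpha Outer object]
  take Base:  [Alpha Outer object] + [Base Alpha Outer object]
  take Alpha:  [Alpha Outer object] + [Alpha Outer object]
  take Outer:  [Outer object] + [Outer object]
  take object:  [object] + [object]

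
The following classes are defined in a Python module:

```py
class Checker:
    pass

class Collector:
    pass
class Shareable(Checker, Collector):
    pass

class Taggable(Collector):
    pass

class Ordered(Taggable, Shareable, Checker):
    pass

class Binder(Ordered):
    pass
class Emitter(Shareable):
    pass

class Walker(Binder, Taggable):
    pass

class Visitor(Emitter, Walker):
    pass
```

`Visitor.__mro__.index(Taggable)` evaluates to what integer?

L[Visitor] = Visitor + merge(L[Emitter], L[Walker], [Emitter Walker])
  take Emitter:  [Emitter Shareable Checker Collector object] + [Walker Binder Ordered Taggable Shareable Checker Collector object] + [Emitter Walker]
  take Walker:  [Shareable Checker Collector object] + [Walker Binder Ordered Taggable Shareable Checker Collector object] + [Walker]
  take Binder:  [Shareable Checker Collector object] + [Binder Ordered Taggable Shareable Checker Collector object]
  take Ordered:  [Shareable Checker Collector object] + [Ordered Taggable Shareable Checker Collector object]
  take Taggable:  [Shareable Checker Collector object] + [Taggable Shareable Checker Collector object]
  take Shareable:  [Shareable Checker Collector object] + [Shareable Checker Collector object]
  take Checker:  [Checker Collector object] + [Checker Collector object]
  take Collector:  [Collector object] + [Collector object]
  take object:  [object] + [object]
MRO: Visitor Emitter Walker Binder Ordered Taggable Shareable Checker Collector object
Taggable sits at index 5.

5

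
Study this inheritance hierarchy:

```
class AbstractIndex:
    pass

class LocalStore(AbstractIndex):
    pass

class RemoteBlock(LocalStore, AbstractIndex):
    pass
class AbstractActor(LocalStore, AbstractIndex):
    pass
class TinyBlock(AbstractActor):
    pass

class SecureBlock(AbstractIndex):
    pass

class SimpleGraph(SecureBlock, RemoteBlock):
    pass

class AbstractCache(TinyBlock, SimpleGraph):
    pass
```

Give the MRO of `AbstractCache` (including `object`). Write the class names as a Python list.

[AbstractCache, TinyBlock, AbstractActor, SimpleGraph, SecureBlock, RemoteBlock, LocalStore, AbstractIndex, object]

L[AbstractCache] = AbstractCache + merge(L[TinyBlock], L[SimpleGraph], [TinyBlock SimpleGraph])
  take TinyBlock:  [TinyBlock AbstractActor LocalStore AbstractIndex object] + [SimpleGraph SecureBlock RemoteBlock LocalStore AbstractIndex object] + [TinyBlock SimpleGraph]
  take AbstractActor:  [AbstractActor LocalStore AbstractIndex object] + [SimpleGraph SecureBlock RemoteBlock LocalStore AbstractIndex object] + [SimpleGraph]
  take SimpleGraph:  [LocalStore AbstractIndex object] + [SimpleGraph SecureBlock RemoteBlock LocalStore AbstractIndex object] + [SimpleGraph]
  take SecureBlock:  [LocalStore AbstractIndex object] + [SecureBlock RemoteBlock LocalStore AbstractIndex object]
  take RemoteBlock:  [LocalStore AbstractIndex object] + [RemoteBlock LocalStore AbstractIndex object]
  take LocalStore:  [LocalStore AbstractIndex object] + [LocalStore AbstractIndex object]
  take AbstractIndex:  [AbstractIndex object] + [AbstractIndex object]
  take object:  [object] + [object]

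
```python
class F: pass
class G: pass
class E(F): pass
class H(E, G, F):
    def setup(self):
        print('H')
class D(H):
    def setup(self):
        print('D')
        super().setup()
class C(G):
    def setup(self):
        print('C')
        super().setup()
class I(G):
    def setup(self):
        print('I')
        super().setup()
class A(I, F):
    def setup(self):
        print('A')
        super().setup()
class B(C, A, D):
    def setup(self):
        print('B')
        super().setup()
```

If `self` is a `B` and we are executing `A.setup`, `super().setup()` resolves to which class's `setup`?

L[B] = B + merge(L[C], L[A], L[D], [C A D])
  take C:  [C G object] + [A I G F object] + [D H E G F object] + [C A D]
  take A:  [G object] + [A I G F object] + [D H E G F object] + [A D]
  take I:  [G object] + [I G F object] + [D H E G F object] + [D]
  take D:  [G object] + [G F object] + [D H E G F object] + [D]
  take H:  [G object] + [G F object] + [H E G F object]
  take E:  [G object] + [G F object] + [E G F object]
  take G:  [G object] + [G F object] + [G F object]
  take F:  [object] + [F object] + [F object]
  take object:  [object] + [object] + [object]
MRO: B C A I D H E G F object
super() in A.setup on a B instance goes to the class after A in B's MRO: I.

I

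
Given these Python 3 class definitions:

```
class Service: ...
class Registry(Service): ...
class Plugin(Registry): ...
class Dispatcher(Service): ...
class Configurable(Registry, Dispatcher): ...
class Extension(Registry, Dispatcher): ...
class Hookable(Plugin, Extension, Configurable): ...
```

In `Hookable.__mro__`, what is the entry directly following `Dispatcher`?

Service

L[Hookable] = Hookable + merge(L[Plugin], L[Extension], L[Configurable], [Plugin Extension Configurable])
  take Plugin:  [Plugin Registry Service object] + [Extension Registry Dispatcher Service object] + [Configurable Registry Dispatcher Service object] + [Plugin Extension Configurable]
  take Extension:  [Registry Service object] + [Extension Registry Dispatcher Service object] + [Configurable Registry Dispatcher Service object] + [Extension Configurable]
  take Configurable:  [Registry Service object] + [Registry Dispatcher Service object] + [Configurable Registry Dispatcher Service object] + [Configurable]
  take Registry:  [Registry Service object] + [Registry Dispatcher Service object] + [Registry Dispatcher Service object]
  take Dispatcher:  [Service object] + [Dispatcher Service object] + [Dispatcher Service object]
  take Service:  [Service object] + [Service object] + [Service object]
  take object:  [object] + [object] + [object]
MRO: Hookable Plugin Extension Configurable Registry Dispatcher Service object
Dispatcher is at position 5; next is Service.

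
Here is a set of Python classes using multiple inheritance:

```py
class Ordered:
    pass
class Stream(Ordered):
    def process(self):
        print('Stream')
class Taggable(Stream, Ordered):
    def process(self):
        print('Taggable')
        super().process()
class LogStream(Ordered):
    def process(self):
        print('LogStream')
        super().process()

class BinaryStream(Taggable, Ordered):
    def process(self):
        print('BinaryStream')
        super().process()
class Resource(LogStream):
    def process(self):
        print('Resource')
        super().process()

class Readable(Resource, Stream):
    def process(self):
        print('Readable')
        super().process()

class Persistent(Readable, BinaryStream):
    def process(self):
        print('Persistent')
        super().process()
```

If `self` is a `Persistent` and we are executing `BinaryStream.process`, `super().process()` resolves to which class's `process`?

L[Persistent] = Persistent + merge(L[Readable], L[BinaryStream], [Readable BinaryStream])
  take Readable:  [Readable Resource LogStream Stream Ordered object] + [BinaryStream Taggable Stream Ordered object] + [Readable BinaryStream]
  take Resource:  [Resource LogStream Stream Ordered object] + [BinaryStream Taggable Stream Ordered object] + [BinaryStream]
  take LogStream:  [LogStream Stream Ordered object] + [BinaryStream Taggable Stream Ordered object] + [BinaryStream]
  take BinaryStream:  [Stream Ordered object] + [BinaryStream Taggable Stream Ordered object] + [BinaryStream]
  take Taggable:  [Stream Ordered object] + [Taggable Stream Ordered object]
  take Stream:  [Stream Ordered object] + [Stream Ordered object]
  take Ordered:  [Ordered object] + [Ordered object]
  take object:  [object] + [object]
MRO: Persistent Readable Resource LogStream BinaryStream Taggable Stream Ordered object
super() in BinaryStream.process on a Persistent instance goes to the class after BinaryStream in Persistent's MRO: Taggable.

Taggable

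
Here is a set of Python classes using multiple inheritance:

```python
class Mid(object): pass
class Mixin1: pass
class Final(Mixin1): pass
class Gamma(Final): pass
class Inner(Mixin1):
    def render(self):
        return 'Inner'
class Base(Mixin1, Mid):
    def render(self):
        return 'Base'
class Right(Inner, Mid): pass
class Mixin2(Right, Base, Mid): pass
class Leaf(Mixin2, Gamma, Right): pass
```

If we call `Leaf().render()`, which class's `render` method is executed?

L[Leaf] = Leaf + merge(L[Mixin2], L[Gamma], L[Right], [Mixin2 Gamma Right])
  take Mixin2:  [Mixin2 Right Inner Base Mixin1 Mid object] + [Gamma Final Mixin1 object] + [Right Inner Mixin1 Mid object] + [Mixin2 Gamma Right]
  take Gamma:  [Right Inner Base Mixin1 Mid object] + [Gamma Final Mixin1 object] + [Right Inner Mixin1 Mid object] + [Gamma Right]
  take Right:  [Right Inner Base Mixin1 Mid object] + [Final Mixin1 object] + [Right Inner Mixin1 Mid object] + [Right]
  take Inner:  [Inner Base Mixin1 Mid object] + [Final Mixin1 object] + [Inner Mixin1 Mid object]
  take Base:  [Base Mixin1 Mid object] + [Final Mixin1 object] + [Mixin1 Mid object]
  take Final:  [Mixin1 Mid object] + [Final Mixin1 object] + [Mixin1 Mid object]
  take Mixin1:  [Mixin1 Mid object] + [Mixin1 object] + [Mixin1 Mid object]
  take Mid:  [Mid object] + [object] + [Mid object]
  take object:  [object] + [object] + [object]
MRO: Leaf Mixin2 Gamma Right Inner Base Final Mixin1 Mid object
render is defined in: Base, Inner. First along the MRO is Inner.

Inner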